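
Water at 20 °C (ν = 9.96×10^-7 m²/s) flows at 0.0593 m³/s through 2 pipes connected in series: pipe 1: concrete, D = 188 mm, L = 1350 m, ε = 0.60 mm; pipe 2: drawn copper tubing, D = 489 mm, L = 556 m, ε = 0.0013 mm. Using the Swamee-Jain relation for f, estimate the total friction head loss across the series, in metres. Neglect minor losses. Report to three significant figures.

H ≈ 45.3 m

Pipe 1: V = 2.136 m/s, Re = 4.03×10^5, ε/D = 0.00319, f = 0.02707, h_1 = f(L/D)V²/2g = 45.21 m
Pipe 2: V = 0.3158 m/s, Re = 1.55×10^5, ε/D = 2.66×10^-6, f = 0.01635, h_2 = f(L/D)V²/2g = 0.09449 m
Series → Q common, losses add: H = Σh = 45.31 m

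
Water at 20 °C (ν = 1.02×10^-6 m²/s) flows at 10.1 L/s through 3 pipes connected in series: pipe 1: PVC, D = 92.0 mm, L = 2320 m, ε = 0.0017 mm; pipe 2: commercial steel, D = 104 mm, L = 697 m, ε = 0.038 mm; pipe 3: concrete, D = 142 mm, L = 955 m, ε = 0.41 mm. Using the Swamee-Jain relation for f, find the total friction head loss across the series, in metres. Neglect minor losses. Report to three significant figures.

H ≈ 63.2 m

Pipe 1: V = 1.519 m/s, Re = 1.37×10^5, ε/D = 1.85×10^-5, f = 0.01688, h_1 = f(L/D)V²/2g = 50.08 m
Pipe 2: V = 1.189 m/s, Re = 1.21×10^5, ε/D = 3.65×10^-4, f = 0.01929, h_2 = f(L/D)V²/2g = 9.316 m
Pipe 3: V = 0.6378 m/s, Re = 8.88×10^4, ε/D = 0.00289, f = 0.02764, h_3 = f(L/D)V²/2g = 3.853 m
Series → Q common, losses add: H = Σh = 63.25 m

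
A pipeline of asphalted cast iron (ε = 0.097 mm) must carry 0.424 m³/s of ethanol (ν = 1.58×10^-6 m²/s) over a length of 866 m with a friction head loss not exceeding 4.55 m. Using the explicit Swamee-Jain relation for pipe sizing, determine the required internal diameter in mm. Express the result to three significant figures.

Swamee-Jain (Type III): D = 0.66·[ε^1.25·(LQ²/(gh_f))^4.75 + ν·Q^9.4·(L/(gh_f))^5.2]^0.04
LQ²/(gh_f) = 3.488; L/(gh_f) = 19.40
Term 1 = ε^1.25·(…)^4.75 = 0.00364; Term 2 = ν·Q^9.4·(…)^5.2 = 0.00247
D = 0.66·(0.00364 + 0.00247)^0.04 = 0.5382 m = 538 mm
Check: V = 1.86 m/s, Re = 6.35×10^5, f = 0.01502, h_f = 4.28 m ≈ 4.55 m ✓

D ≈ 538 mm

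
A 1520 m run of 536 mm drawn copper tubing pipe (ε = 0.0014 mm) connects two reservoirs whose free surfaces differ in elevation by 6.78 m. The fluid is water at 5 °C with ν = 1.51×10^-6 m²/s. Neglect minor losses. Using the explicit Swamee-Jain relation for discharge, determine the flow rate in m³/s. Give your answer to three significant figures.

Q ≈ 0.438 m³/s

Swamee-Jain (Type II): Q = -0.965·√(gD⁵h_f/L)·ln[ε/(3.7D) + √(3.17ν²L/(gD³h_f))]
√(gD⁵h_f/L) = √(9.81·0.536⁵·6.78/1520) = 0.04400
ε/(3.7D) = 7.06×10^-7; √(3.17ν²L/(gD³h_f)) = 3.28×10^-5
Q = -0.965·0.04400·ln(3.346×10^-5) = 0.4375 m³/s
Check: V = 1.94 m/s, Re = 6.88×10^5, f = 0.01242, h_f = 6.75 m ≈ 6.78 m ✓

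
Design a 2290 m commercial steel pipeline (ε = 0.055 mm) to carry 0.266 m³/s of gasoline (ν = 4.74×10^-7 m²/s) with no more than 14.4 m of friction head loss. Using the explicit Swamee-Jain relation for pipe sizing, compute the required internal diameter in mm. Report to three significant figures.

D ≈ 420 mm

Swamee-Jain (Type III): D = 0.66·[ε^1.25·(LQ²/(gh_f))^4.75 + ν·Q^9.4·(L/(gh_f))^5.2]^0.04
LQ²/(gh_f) = 1.147; L/(gh_f) = 16.21
Term 1 = ε^1.25·(…)^4.75 = 9.09×10^-6; Term 2 = ν·Q^9.4·(…)^5.2 = 3.64×10^-6
D = 0.66·(9.09×10^-6 + 3.64×10^-6)^0.04 = 0.4205 m = 420 mm
Check: V = 1.92 m/s, Re = 1.70×10^6, f = 0.01349, h_f = 13.7 m ≈ 14.4 m ✓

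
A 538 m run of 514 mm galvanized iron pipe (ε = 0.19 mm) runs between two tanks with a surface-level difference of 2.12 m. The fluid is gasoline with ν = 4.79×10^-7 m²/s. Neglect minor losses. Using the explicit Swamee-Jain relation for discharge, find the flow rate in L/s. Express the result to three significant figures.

Swamee-Jain (Type II): Q = -0.965·√(gD⁵h_f/L)·ln[ε/(3.7D) + √(3.17ν²L/(gD³h_f))]
√(gD⁵h_f/L) = √(9.81·0.514⁵·2.12/538) = 0.03724
ε/(3.7D) = 9.99×10^-5; √(3.17ν²L/(gD³h_f)) = 1.18×10^-5
Q = -0.965·0.03724·ln(1.117×10^-4) = 0.3270 m³/s
Check: V = 1.58 m/s, Re = 1.69×10^6, f = 0.01608, h_f = 2.13 m ≈ 2.12 m ✓

Q ≈ 327 L/s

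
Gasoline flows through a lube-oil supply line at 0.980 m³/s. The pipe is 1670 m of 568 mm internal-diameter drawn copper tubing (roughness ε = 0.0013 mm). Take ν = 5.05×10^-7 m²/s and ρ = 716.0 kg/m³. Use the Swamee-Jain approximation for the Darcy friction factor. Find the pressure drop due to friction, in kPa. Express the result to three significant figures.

V = 4Q/(πD²) = 4·0.980/(π·0.568²) = 3.868 m/s
Re = VD/ν = 3.868·0.568/5.05×10^-7 = 4.35×10^6 → turbulent
ε/D = 0.0013/568 = 2.29×10^-6
Swamee-Jain: f = 0.009340
h_f = f(L/D)V²/(2g) = 0.009340·(1670/0.568)·3.868²/(2·9.81) = 20.94 m
Δp = ρg·h_f = 716.0·9.81·20.94 = 147.1 kPa

Δp ≈ 147 kPa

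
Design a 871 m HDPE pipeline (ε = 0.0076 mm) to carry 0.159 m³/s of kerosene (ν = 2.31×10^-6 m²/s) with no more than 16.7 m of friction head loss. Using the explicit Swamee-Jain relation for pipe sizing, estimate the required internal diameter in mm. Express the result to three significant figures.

Swamee-Jain (Type III): D = 0.66·[ε^1.25·(LQ²/(gh_f))^4.75 + ν·Q^9.4·(L/(gh_f))^5.2]^0.04
LQ²/(gh_f) = 0.1344; L/(gh_f) = 5.317
Term 1 = ε^1.25·(…)^4.75 = 2.89×10^-11; Term 2 = ν·Q^9.4·(…)^5.2 = 4.27×10^-10
D = 0.66·(2.89×10^-11 + 4.27×10^-10)^0.04 = 0.2792 m = 279 mm
Check: V = 2.60 m/s, Re = 3.14×10^5, f = 0.01458, h_f = 15.6 m ≈ 16.7 m ✓

D ≈ 279 mm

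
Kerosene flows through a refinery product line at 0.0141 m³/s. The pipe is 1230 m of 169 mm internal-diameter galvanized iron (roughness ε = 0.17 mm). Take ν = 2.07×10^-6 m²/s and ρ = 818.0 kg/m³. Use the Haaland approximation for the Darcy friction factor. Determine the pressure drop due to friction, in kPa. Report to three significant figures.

V = 4Q/(πD²) = 4·0.0141/(π·0.169²) = 0.6286 m/s
Re = VD/ν = 0.6286·0.169/2.07×10^-6 = 5.13×10^4 → turbulent
ε/D = 0.17/169 = 0.00101
Haaland: f = 0.02366
h_f = f(L/D)V²/(2g) = 0.02366·(1230/0.169)·0.6286²/(2·9.81) = 3.468 m
Δp = ρg·h_f = 818.0·9.81·3.468 = 27.83 kPa

Δp ≈ 27.8 kPa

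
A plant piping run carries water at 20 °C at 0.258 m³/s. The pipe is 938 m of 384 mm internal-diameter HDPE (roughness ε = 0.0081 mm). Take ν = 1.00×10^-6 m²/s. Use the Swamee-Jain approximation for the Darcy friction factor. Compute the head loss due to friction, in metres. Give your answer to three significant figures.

V = 4Q/(πD²) = 4·0.258/(π·0.384²) = 2.228 m/s
Re = VD/ν = 2.228·0.384/1.00×10^-6 = 8.55×10^5 → turbulent
ε/D = 0.0081/384 = 2.11×10^-5
Swamee-Jain: f = 0.01237
h_f = f(L/D)V²/(2g) = 0.01237·(938/0.384)·2.228²/(2·9.81) = 7.646 m

h_f ≈ 7.65 m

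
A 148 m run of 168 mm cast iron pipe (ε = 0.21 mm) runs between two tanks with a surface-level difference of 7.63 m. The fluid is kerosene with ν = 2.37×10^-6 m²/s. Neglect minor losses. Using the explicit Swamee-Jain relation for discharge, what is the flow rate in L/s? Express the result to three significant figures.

Swamee-Jain (Type II): Q = -0.965·√(gD⁵h_f/L)·ln[ε/(3.7D) + √(3.17ν²L/(gD³h_f))]
√(gD⁵h_f/L) = √(9.81·0.168⁵·7.63/148) = 0.008227
ε/(3.7D) = 3.38×10^-4; √(3.17ν²L/(gD³h_f)) = 8.62×10^-5
Q = -0.965·0.008227·ln(4.240×10^-4) = 0.06165 m³/s
Check: V = 2.78 m/s, Re = 1.97×10^5, f = 0.02214, h_f = 7.69 m ≈ 7.63 m ✓

Q ≈ 61.7 L/s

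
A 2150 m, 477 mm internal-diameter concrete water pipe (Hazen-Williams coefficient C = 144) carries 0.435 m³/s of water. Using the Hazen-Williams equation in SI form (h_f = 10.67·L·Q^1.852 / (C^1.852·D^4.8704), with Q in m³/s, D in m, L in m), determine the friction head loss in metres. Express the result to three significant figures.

h_f ≈ 18.2 m

h_f = 10.67·2150·0.435^1.852 / (144^1.852·0.477^4.8704) = 18.18 m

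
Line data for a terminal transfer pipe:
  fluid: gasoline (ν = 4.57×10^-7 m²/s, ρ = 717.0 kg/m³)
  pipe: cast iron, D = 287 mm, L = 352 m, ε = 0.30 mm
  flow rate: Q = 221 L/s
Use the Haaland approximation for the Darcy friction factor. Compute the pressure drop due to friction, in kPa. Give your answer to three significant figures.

Δp ≈ 103 kPa

V = 4Q/(πD²) = 4·0.221/(π·0.287²) = 3.416 m/s
Re = VD/ν = 3.416·0.287/4.57×10^-7 = 2.15×10^6 → turbulent
ε/D = 0.30/287 = 0.00105
Haaland: f = 0.02001
h_f = f(L/D)V²/(2g) = 0.02001·(352/0.287)·3.416²/(2·9.81) = 14.60 m
Δp = ρg·h_f = 717.0·9.81·14.60 = 102.7 kPa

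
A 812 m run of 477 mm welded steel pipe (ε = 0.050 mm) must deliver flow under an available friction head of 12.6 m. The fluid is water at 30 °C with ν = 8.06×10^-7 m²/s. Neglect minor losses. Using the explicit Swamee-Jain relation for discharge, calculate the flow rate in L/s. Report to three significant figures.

Q ≈ 600 L/s

Swamee-Jain (Type II): Q = -0.965·√(gD⁵h_f/L)·ln[ε/(3.7D) + √(3.17ν²L/(gD³h_f))]
√(gD⁵h_f/L) = √(9.81·0.477⁵·12.6/812) = 0.06131
ε/(3.7D) = 2.83×10^-5; √(3.17ν²L/(gD³h_f)) = 1.12×10^-5
Q = -0.965·0.06131·ln(3.949×10^-5) = 0.5999 m³/s
Check: V = 3.36 m/s, Re = 1.99×10^6, f = 0.01297, h_f = 12.7 m ≈ 12.6 m ✓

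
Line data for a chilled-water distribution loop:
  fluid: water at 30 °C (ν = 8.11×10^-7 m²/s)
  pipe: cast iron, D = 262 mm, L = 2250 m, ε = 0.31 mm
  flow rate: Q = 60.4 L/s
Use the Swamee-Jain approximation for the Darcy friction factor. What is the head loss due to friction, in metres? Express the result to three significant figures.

V = 4Q/(πD²) = 4·0.0604/(π·0.262²) = 1.120 m/s
Re = VD/ν = 1.120·0.262/8.11×10^-7 = 3.62×10^5 → turbulent
ε/D = 0.31/262 = 0.00118
Swamee-Jain: f = 0.02133
h_f = f(L/D)V²/(2g) = 0.02133·(2250/0.262)·1.120²/(2·9.81) = 11.72 m

h_f ≈ 11.7 m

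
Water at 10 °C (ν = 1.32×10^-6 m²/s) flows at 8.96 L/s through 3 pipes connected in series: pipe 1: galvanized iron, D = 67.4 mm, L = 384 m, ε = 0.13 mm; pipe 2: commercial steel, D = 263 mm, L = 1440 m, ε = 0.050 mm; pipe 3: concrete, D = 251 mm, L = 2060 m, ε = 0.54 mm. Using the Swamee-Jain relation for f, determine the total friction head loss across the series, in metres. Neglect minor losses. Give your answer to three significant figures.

Pipe 1: V = 2.511 m/s, Re = 1.28×10^5, ε/D = 0.00193, f = 0.02478, h_1 = f(L/D)V²/2g = 45.38 m
Pipe 2: V = 0.1649 m/s, Re = 3.29×10^4, ε/D = 1.90×10^-4, f = 0.02348, h_2 = f(L/D)V²/2g = 0.1782 m
Pipe 3: V = 0.1811 m/s, Re = 3.44×10^4, ε/D = 0.00215, f = 0.02822, h_3 = f(L/D)V²/2g = 0.3870 m
Series → Q common, losses add: H = Σh = 45.95 m

H ≈ 45.9 m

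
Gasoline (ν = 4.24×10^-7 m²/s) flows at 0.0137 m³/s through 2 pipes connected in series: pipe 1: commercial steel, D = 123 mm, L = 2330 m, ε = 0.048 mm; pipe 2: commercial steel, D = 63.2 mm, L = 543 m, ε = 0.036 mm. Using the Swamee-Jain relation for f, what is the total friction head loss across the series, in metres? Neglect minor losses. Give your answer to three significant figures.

H ≈ 173 m

Pipe 1: V = 1.153 m/s, Re = 3.34×10^5, ε/D = 3.90×10^-4, f = 0.01751, h_1 = f(L/D)V²/2g = 22.48 m
Pipe 2: V = 4.367 m/s, Re = 6.51×10^5, ε/D = 5.70×10^-4, f = 0.01800, h_2 = f(L/D)V²/2g = 150.3 m
Series → Q common, losses add: H = Σh = 172.8 m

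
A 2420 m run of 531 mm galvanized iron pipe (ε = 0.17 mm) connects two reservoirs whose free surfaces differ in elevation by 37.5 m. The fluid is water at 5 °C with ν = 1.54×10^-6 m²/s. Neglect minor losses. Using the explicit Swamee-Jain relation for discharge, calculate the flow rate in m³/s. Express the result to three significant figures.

Q ≈ 0.708 m³/s

Swamee-Jain (Type II): Q = -0.965·√(gD⁵h_f/L)·ln[ε/(3.7D) + √(3.17ν²L/(gD³h_f))]
√(gD⁵h_f/L) = √(9.81·0.531⁵·37.5/2420) = 0.08011
ε/(3.7D) = 8.65×10^-5; √(3.17ν²L/(gD³h_f)) = 1.82×10^-5
Q = -0.965·0.08011·ln(1.047×10^-4) = 0.7085 m³/s
Check: V = 3.20 m/s, Re = 1.10×10^6, f = 0.01587, h_f = 37.7 m ≈ 37.5 m ✓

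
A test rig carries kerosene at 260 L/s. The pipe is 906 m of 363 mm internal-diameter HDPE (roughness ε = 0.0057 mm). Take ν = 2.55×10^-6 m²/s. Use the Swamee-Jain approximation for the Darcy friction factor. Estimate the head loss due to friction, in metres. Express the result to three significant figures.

V = 4Q/(πD²) = 4·0.260/(π·0.363²) = 2.512 m/s
Re = VD/ν = 2.512·0.363/2.55×10^-6 = 3.58×10^5 → turbulent
ε/D = 0.0057/363 = 1.57×10^-5
Swamee-Jain: f = 0.01412
h_f = f(L/D)V²/(2g) = 0.01412·(906/0.363)·2.512²/(2·9.81) = 11.33 m

h_f ≈ 11.3 m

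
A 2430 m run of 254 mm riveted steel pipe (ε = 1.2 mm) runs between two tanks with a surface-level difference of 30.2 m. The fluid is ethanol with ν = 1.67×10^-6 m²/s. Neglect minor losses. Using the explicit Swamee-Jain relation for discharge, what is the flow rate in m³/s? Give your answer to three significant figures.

Swamee-Jain (Type II): Q = -0.965·√(gD⁵h_f/L)·ln[ε/(3.7D) + √(3.17ν²L/(gD³h_f))]
√(gD⁵h_f/L) = √(9.81·0.254⁵·30.2/2430) = 0.01135
ε/(3.7D) = 0.00128; √(3.17ν²L/(gD³h_f)) = 6.65×10^-5
Q = -0.965·0.01135·ln(0.001343) = 0.07245 m³/s
Check: V = 1.43 m/s, Re = 2.17×10^5, f = 0.03047, h_f = 30.4 m ≈ 30.2 m ✓

Q ≈ 0.0724 m³/s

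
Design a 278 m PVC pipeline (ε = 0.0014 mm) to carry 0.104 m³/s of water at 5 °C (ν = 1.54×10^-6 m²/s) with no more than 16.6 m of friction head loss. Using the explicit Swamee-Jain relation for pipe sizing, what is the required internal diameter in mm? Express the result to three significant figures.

Swamee-Jain (Type III): D = 0.66·[ε^1.25·(LQ²/(gh_f))^4.75 + ν·Q^9.4·(L/(gh_f))^5.2]^0.04
LQ²/(gh_f) = 0.01846; L/(gh_f) = 1.707
Term 1 = ε^1.25·(…)^4.75 = 2.80×10^-16; Term 2 = ν·Q^9.4·(…)^5.2 = 1.43×10^-14
D = 0.66·(2.80×10^-16 + 1.43×10^-14)^0.04 = 0.1845 m = 185 mm
Check: V = 3.89 m/s, Re = 4.66×10^5, f = 0.01337, h_f = 15.5 m ≈ 16.6 m ✓

D ≈ 185 mm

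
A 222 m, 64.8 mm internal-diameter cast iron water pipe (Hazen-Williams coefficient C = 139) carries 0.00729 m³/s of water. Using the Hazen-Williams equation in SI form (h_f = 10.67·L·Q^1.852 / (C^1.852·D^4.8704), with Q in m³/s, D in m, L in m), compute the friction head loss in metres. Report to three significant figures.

h_f = 10.67·222·0.00729^1.852 / (139^1.852·0.0648^4.8704) = 17.20 m

h_f ≈ 17.2 m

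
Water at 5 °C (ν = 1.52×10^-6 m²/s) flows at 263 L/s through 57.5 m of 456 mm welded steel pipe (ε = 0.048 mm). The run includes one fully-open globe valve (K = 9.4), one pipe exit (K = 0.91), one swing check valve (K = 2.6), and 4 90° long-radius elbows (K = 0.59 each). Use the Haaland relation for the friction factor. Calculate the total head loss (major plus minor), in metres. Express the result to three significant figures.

H_L ≈ 2.26 m

V = 4Q/(πD²) = 1.610 m/s; V²/2g = 0.1322 m
Re = 4.83×10^5, ε/D = 1.05×10^-4 → f = 0.01438 (Haaland)
Major: h_f = f(L/D)·V²/2g = 0.01438·126.1·0.1322 = 0.2397 m
Minor: ΣK = 15.3; h_m = ΣK·V²/2g = 2.018 m
Total H_L = 0.2397 + 2.018 = 2.258 m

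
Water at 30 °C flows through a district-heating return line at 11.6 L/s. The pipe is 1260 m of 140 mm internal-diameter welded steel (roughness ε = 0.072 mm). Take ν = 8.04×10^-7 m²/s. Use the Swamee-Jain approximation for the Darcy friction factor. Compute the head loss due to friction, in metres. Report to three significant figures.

h_f ≈ 5.16 m

V = 4Q/(πD²) = 4·0.0116/(π·0.140²) = 0.7535 m/s
Re = VD/ν = 0.7535·0.140/8.04×10^-7 = 1.31×10^5 → turbulent
ε/D = 0.072/140 = 5.14×10^-4
Swamee-Jain: f = 0.01983
h_f = f(L/D)V²/(2g) = 0.01983·(1260/0.140)·0.7535²/(2·9.81) = 5.164 m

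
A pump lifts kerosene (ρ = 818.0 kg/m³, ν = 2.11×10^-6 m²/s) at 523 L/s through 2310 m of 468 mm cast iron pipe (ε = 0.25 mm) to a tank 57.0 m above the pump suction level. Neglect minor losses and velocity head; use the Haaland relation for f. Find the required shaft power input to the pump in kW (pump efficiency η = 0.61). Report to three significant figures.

P_shaft ≈ 674 kW

V = 4Q/(πD²) = 3.040 m/s; Re = 6.74×10^5; ε/D = 5.34×10^-4; f = 0.01759
h_f = f(L/D)V²/2g = 40.91 m
Total head H = z + h_f = 57.0 + 40.91 = 97.91 m
P_hyd = ρgQH = 818.0·9.81·0.523·97.91 = 410.9 kW
P_shaft = P_hyd/η = 410.9/0.61 = 673.7 kW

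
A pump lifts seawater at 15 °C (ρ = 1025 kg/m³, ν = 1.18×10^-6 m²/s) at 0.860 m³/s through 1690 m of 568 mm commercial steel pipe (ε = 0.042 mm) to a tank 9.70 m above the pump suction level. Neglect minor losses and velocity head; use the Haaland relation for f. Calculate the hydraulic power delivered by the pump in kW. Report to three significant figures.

P_hyd ≈ 271 kW

V = 4Q/(πD²) = 3.394 m/s; Re = 1.63×10^6; ε/D = 7.39×10^-5; f = 0.01241
h_f = f(L/D)V²/2g = 21.68 m
Total head H = z + h_f = 9.70 + 21.68 = 31.38 m
P_hyd = ρgQH = 1025·9.81·0.860·31.38 = 271.3 kW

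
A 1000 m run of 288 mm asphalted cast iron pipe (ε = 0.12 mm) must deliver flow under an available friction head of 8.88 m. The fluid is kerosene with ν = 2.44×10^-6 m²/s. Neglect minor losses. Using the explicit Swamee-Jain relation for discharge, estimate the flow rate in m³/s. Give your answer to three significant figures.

Swamee-Jain (Type II): Q = -0.965·√(gD⁵h_f/L)·ln[ε/(3.7D) + √(3.17ν²L/(gD³h_f))]
√(gD⁵h_f/L) = √(9.81·0.288⁵·8.88/1000) = 0.01314
ε/(3.7D) = 1.13×10^-4; √(3.17ν²L/(gD³h_f)) = 9.52×10^-5
Q = -0.965·0.01314·ln(2.078×10^-4) = 0.1075 m³/s
Check: V = 1.65 m/s, Re = 1.95×10^5, f = 0.01853, h_f = 8.93 m ≈ 8.88 m ✓

Q ≈ 0.107 m³/s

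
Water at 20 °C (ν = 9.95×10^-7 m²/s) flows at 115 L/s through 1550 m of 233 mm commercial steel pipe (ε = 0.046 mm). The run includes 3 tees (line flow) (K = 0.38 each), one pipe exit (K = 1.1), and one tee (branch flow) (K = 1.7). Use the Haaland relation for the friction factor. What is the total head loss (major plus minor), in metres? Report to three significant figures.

H_L ≈ 38.4 m

V = 4Q/(πD²) = 2.697 m/s; V²/2g = 0.3708 m
Re = 6.32×10^5, ε/D = 1.97×10^-4 → f = 0.01499 (Haaland)
Major: h_f = f(L/D)·V²/2g = 0.01499·6652·0.3708 = 36.97 m
Minor: ΣK = 3.94; h_m = ΣK·V²/2g = 1.461 m
Total H_L = 36.97 + 1.461 = 38.43 m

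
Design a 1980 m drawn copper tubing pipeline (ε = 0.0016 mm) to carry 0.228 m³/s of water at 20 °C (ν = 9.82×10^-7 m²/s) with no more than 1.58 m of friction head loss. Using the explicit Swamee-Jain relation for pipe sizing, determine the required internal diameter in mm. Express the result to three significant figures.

Swamee-Jain (Type III): D = 0.66·[ε^1.25·(LQ²/(gh_f))^4.75 + ν·Q^9.4·(L/(gh_f))^5.2]^0.04
LQ²/(gh_f) = 6.641; L/(gh_f) = 127.7
Term 1 = ε^1.25·(…)^4.75 = 4.58×10^-4; Term 2 = ν·Q^9.4·(…)^5.2 = 0.0812
D = 0.66·(4.58×10^-4 + 0.0812)^0.04 = 0.5971 m = 597 mm
Check: V = 0.814 m/s, Re = 4.95×10^5, f = 0.01316, h_f = 1.47 m ≈ 1.58 m ✓

D ≈ 597 mm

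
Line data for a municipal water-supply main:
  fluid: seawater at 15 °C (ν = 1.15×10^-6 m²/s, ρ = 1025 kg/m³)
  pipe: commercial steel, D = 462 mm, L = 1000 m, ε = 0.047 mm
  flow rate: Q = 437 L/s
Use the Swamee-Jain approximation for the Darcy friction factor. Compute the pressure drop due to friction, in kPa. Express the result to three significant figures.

Δp ≈ 102 kPa

V = 4Q/(πD²) = 4·0.437/(π·0.462²) = 2.607 m/s
Re = VD/ν = 2.607·0.462/1.15×10^-6 = 1.05×10^6 → turbulent
ε/D = 0.047/462 = 1.02×10^-4
Swamee-Jain: f = 0.01348
h_f = f(L/D)V²/(2g) = 0.01348·(1000/0.462)·2.607²/(2·9.81) = 10.11 m
Δp = ρg·h_f = 1025·9.81·10.11 = 101.6 kPa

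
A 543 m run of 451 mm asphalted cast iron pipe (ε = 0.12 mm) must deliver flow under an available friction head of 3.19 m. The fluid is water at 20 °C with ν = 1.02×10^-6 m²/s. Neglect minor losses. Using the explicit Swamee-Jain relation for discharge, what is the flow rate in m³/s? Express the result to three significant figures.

Swamee-Jain (Type II): Q = -0.965·√(gD⁵h_f/L)·ln[ε/(3.7D) + √(3.17ν²L/(gD³h_f))]
√(gD⁵h_f/L) = √(9.81·0.451⁵·3.19/543) = 0.03279
ε/(3.7D) = 7.19×10^-5; √(3.17ν²L/(gD³h_f)) = 2.50×10^-5
Q = -0.965·0.03279·ln(9.689×10^-5) = 0.2925 m³/s
Check: V = 1.83 m/s, Re = 8.09×10^5, f = 0.01561, h_f = 3.21 m ≈ 3.19 m ✓

Q ≈ 0.292 m³/s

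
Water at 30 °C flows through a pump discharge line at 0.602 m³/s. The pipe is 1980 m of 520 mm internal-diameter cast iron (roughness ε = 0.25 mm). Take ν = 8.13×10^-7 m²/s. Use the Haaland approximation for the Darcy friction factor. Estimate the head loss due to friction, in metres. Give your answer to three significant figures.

h_f ≈ 26.3 m

V = 4Q/(πD²) = 4·0.602/(π·0.520²) = 2.835 m/s
Re = VD/ν = 2.835·0.520/8.13×10^-7 = 1.81×10^6 → turbulent
ε/D = 0.25/520 = 4.81×10^-4
Haaland: f = 0.01684
h_f = f(L/D)V²/(2g) = 0.01684·(1980/0.520)·2.835²/(2·9.81) = 26.26 m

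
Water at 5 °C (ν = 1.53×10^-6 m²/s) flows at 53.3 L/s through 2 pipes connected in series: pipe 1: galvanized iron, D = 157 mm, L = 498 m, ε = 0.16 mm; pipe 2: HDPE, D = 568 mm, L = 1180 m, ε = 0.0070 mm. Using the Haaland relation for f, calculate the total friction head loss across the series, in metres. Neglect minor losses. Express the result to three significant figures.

Pipe 1: V = 2.753 m/s, Re = 2.83×10^5, ε/D = 0.00102, f = 0.02065, h_1 = f(L/D)V²/2g = 25.31 m
Pipe 2: V = 0.2103 m/s, Re = 7.81×10^4, ε/D = 1.23×10^-5, f = 0.01882, h_2 = f(L/D)V²/2g = 0.08817 m
Series → Q common, losses add: H = Σh = 25.40 m

H ≈ 25.4 m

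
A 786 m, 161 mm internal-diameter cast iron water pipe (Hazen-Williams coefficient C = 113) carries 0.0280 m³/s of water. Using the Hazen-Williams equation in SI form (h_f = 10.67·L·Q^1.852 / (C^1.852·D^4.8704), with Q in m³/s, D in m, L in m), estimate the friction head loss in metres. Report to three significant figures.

h_f ≈ 12.8 m

h_f = 10.67·786·0.0280^1.852 / (113^1.852·0.161^4.8704) = 12.84 m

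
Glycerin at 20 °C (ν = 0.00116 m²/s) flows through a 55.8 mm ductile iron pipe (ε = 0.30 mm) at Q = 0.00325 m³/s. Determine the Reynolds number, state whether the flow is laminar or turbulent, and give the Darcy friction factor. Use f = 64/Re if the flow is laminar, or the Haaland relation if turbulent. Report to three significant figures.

Re ≈ 63.9; laminar; f = 64/Re ≈ 1.00

V = 4Q/(πD²) = 1.329 m/s
Re = VD/ν = 1.329·0.0558/0.00116 = 63.9
Re < 2300 → laminar → f = 64/Re = 1.001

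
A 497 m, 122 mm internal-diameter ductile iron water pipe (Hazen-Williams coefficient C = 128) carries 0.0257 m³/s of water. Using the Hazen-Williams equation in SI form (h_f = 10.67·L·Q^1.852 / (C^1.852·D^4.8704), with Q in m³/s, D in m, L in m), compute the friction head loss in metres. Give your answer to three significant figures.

h_f = 10.67·497·0.0257^1.852 / (128^1.852·0.122^4.8704) = 21.23 m

h_f ≈ 21.2 m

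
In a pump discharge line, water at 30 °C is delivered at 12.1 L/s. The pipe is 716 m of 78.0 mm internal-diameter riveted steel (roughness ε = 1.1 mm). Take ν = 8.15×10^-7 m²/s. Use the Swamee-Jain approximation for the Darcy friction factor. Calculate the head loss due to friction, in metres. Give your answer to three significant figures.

h_f ≈ 129 m

V = 4Q/(πD²) = 4·0.0121/(π·0.0780²) = 2.532 m/s
Re = VD/ν = 2.532·0.0780/8.15×10^-7 = 2.42×10^5 → turbulent
ε/D = 1.1/78.0 = 0.0141
Swamee-Jain: f = 0.04305
h_f = f(L/D)V²/(2g) = 0.04305·(716/0.0780)·2.532²/(2·9.81) = 129.2 m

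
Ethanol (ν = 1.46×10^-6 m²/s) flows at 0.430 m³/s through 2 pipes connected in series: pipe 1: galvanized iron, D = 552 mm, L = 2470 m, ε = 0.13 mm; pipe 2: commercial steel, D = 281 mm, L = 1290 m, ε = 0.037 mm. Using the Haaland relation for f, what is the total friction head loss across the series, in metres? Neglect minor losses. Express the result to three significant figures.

Pipe 1: V = 1.797 m/s, Re = 6.79×10^5, ε/D = 2.36×10^-4, f = 0.01529, h_1 = f(L/D)V²/2g = 11.26 m
Pipe 2: V = 6.934 m/s, Re = 1.33×10^6, ε/D = 1.32×10^-4, f = 0.01352, h_2 = f(L/D)V²/2g = 152.1 m
Series → Q common, losses add: H = Σh = 163.4 m

H ≈ 163 m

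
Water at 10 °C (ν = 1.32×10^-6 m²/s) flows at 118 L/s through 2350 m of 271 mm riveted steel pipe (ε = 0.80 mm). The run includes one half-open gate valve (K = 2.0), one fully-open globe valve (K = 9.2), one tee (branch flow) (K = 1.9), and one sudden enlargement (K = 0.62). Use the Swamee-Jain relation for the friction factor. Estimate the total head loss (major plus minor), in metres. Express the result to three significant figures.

V = 4Q/(πD²) = 2.046 m/s; V²/2g = 0.2133 m
Re = 4.20×10^5, ε/D = 0.00295 → f = 0.02650 (Swamee-Jain)
Major: h_f = f(L/D)·V²/2g = 0.02650·8672·0.2133 = 49.01 m
Minor: ΣK = 13.7; h_m = ΣK·V²/2g = 2.927 m
Total H_L = 49.01 + 2.927 = 51.94 m

H_L ≈ 51.9 m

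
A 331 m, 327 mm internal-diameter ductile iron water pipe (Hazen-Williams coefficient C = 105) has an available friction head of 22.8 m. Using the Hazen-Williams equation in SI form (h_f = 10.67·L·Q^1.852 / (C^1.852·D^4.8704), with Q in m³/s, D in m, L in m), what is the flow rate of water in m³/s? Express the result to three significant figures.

Rearranging: Q = [h_f·C^1.852·D^4.8704 / (10.67·L)]^(1/1.852)
Q = [22.8·105^1.852·0.327^4.8704 / (10.67·331)]^0.540 = 0.3648 m³/s

Q ≈ 0.365 m³/s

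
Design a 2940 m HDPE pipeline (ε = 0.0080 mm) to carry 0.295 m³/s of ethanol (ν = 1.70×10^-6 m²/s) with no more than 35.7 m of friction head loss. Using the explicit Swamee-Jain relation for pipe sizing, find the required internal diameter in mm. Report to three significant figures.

D ≈ 383 mm

Swamee-Jain (Type III): D = 0.66·[ε^1.25·(LQ²/(gh_f))^4.75 + ν·Q^9.4·(L/(gh_f))^5.2]^0.04
LQ²/(gh_f) = 0.7306; L/(gh_f) = 8.395
Term 1 = ε^1.25·(…)^4.75 = 9.58×10^-8; Term 2 = ν·Q^9.4·(…)^5.2 = 1.13×10^-6
D = 0.66·(9.58×10^-8 + 1.13×10^-6)^0.04 = 0.3828 m = 383 mm
Check: V = 2.56 m/s, Re = 5.77×10^5, f = 0.01312, h_f = 33.7 m ≈ 35.7 m ✓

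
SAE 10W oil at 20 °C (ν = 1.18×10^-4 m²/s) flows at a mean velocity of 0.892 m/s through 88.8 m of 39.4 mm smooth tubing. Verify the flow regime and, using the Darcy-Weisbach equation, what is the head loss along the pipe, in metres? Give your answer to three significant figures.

Re = VD/ν = 0.892·0.03940/1.18×10^-4 = 298 → laminar (Re < 2300)
f = 64/Re = 0.2149
h_f = f(L/D)V²/(2g) = 0.2149·(88.8/0.03940)·0.892²/(2·9.81) = 19.64 m

h_f ≈ 19.6 m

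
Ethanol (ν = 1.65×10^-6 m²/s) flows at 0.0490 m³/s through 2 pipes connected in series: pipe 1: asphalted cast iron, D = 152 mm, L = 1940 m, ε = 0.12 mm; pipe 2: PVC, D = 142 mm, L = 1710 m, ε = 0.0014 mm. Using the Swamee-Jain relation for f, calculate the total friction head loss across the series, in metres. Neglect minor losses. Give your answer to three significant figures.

Pipe 1: V = 2.700 m/s, Re = 2.49×10^5, ε/D = 7.89×10^-4, f = 0.02003, h_1 = f(L/D)V²/2g = 95.02 m
Pipe 2: V = 3.094 m/s, Re = 2.66×10^5, ε/D = 9.86×10^-6, f = 0.01481, h_2 = f(L/D)V²/2g = 87.01 m
Series → Q common, losses add: H = Σh = 182.0 m

H ≈ 182 m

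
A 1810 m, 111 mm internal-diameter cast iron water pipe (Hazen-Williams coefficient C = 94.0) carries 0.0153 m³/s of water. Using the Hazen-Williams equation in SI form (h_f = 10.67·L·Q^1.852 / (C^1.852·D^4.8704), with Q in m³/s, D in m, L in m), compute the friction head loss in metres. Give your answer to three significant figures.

h_f ≈ 83.0 m

h_f = 10.67·1810·0.0153^1.852 / (94.0^1.852·0.111^4.8704) = 83.05 m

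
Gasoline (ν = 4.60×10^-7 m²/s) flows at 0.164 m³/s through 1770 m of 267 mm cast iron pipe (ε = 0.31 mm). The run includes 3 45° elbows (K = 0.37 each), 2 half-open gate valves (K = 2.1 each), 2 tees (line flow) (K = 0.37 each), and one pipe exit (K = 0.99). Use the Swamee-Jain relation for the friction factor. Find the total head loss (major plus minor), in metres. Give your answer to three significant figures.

H_L ≈ 62.8 m

V = 4Q/(πD²) = 2.929 m/s; V²/2g = 0.4373 m
Re = 1.70×10^6, ε/D = 0.00116 → f = 0.02059 (Swamee-Jain)
Major: h_f = f(L/D)·V²/2g = 0.02059·6629·0.4373 = 59.70 m
Minor: ΣK = 7.04; h_m = ΣK·V²/2g = 3.078 m
Total H_L = 59.70 + 3.078 = 62.78 m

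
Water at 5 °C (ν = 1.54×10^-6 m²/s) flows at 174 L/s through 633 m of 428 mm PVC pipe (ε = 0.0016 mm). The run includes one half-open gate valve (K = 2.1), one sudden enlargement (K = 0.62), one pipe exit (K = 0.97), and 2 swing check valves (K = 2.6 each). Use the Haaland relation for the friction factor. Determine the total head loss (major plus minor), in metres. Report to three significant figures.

V = 4Q/(πD²) = 1.209 m/s; V²/2g = 0.07455 m
Re = 3.36×10^5, ε/D = 3.74×10^-6 → f = 0.01407 (Haaland)
Major: h_f = f(L/D)·V²/2g = 0.01407·1479·0.07455 = 1.552 m
Minor: ΣK = 8.89; h_m = ΣK·V²/2g = 0.6627 m
Total H_L = 1.552 + 0.6627 = 2.214 m

H_L ≈ 2.21 m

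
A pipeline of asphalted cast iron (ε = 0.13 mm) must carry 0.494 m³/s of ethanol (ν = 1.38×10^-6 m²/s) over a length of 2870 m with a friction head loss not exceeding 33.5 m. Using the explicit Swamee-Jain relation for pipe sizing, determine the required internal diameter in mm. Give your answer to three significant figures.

D ≈ 492 mm

Swamee-Jain (Type III): D = 0.66·[ε^1.25·(LQ²/(gh_f))^4.75 + ν·Q^9.4·(L/(gh_f))^5.2]^0.04
LQ²/(gh_f) = 2.131; L/(gh_f) = 8.733
Term 1 = ε^1.25·(…)^4.75 = 5.05×10^-4; Term 2 = ν·Q^9.4·(…)^5.2 = 1.43×10^-4
D = 0.66·(5.05×10^-4 + 1.43×10^-4)^0.04 = 0.4920 m = 492 mm
Check: V = 2.60 m/s, Re = 9.26×10^5, f = 0.01548, h_f = 31.1 m ≈ 33.5 m ✓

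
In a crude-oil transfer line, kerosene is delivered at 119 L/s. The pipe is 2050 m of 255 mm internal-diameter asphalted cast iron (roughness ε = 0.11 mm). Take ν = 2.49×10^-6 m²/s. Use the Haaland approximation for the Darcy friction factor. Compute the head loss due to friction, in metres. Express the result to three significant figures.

V = 4Q/(πD²) = 4·0.119/(π·0.255²) = 2.330 m/s
Re = VD/ν = 2.330·0.255/2.49×10^-6 = 2.39×10^5 → turbulent
ε/D = 0.11/255 = 4.31×10^-4
Haaland: f = 0.01798
h_f = f(L/D)V²/(2g) = 0.01798·(2050/0.255)·2.330²/(2·9.81) = 40.01 m

h_f ≈ 40.0 m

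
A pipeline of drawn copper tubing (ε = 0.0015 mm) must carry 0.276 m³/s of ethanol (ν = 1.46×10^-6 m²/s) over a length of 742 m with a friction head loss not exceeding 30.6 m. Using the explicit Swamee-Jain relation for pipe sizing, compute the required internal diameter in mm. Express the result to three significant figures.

D ≈ 287 mm

Swamee-Jain (Type III): D = 0.66·[ε^1.25·(LQ²/(gh_f))^4.75 + ν·Q^9.4·(L/(gh_f))^5.2]^0.04
LQ²/(gh_f) = 0.1883; L/(gh_f) = 2.472
Term 1 = ε^1.25·(…)^4.75 = 1.89×10^-11; Term 2 = ν·Q^9.4·(…)^5.2 = 8.97×10^-10
D = 0.66·(1.89×10^-11 + 8.97×10^-10)^0.04 = 0.2871 m = 287 mm
Check: V = 4.26 m/s, Re = 8.38×10^5, f = 0.01208, h_f = 28.9 m ≈ 30.6 m ✓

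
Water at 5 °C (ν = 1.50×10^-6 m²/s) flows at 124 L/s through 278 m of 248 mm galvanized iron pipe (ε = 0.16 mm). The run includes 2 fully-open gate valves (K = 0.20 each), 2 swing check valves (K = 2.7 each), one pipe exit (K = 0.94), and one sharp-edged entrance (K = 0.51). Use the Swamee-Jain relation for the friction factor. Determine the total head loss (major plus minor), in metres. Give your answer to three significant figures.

V = 4Q/(πD²) = 2.567 m/s; V²/2g = 0.3359 m
Re = 4.24×10^5, ε/D = 6.45×10^-4 → f = 0.01876 (Swamee-Jain)
Major: h_f = f(L/D)·V²/2g = 0.01876·1121·0.3359 = 7.064 m
Minor: ΣK = 7.25; h_m = ΣK·V²/2g = 2.435 m
Total H_L = 7.064 + 2.435 = 9.499 m

H_L ≈ 9.50 m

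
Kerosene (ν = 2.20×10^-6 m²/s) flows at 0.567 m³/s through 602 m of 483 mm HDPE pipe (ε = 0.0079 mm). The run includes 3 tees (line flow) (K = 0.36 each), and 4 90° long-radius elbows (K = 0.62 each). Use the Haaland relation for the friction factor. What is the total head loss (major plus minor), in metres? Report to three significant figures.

H_L ≈ 9.41 m

V = 4Q/(πD²) = 3.095 m/s; V²/2g = 0.4881 m
Re = 6.79×10^5, ε/D = 1.64×10^-5 → f = 0.01261 (Haaland)
Major: h_f = f(L/D)·V²/2g = 0.01261·1246·0.4881 = 7.672 m
Minor: ΣK = 3.56; h_m = ΣK·V²/2g = 1.738 m
Total H_L = 7.672 + 1.738 = 9.409 m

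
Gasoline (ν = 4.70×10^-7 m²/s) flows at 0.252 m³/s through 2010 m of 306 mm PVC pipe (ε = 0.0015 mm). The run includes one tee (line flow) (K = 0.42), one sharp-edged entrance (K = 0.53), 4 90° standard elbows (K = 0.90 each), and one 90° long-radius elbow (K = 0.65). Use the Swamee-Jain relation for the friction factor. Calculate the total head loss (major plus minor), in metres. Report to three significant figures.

V = 4Q/(πD²) = 3.427 m/s; V²/2g = 0.5985 m
Re = 2.23×10^6, ε/D = 4.90×10^-6 → f = 0.01039 (Swamee-Jain)
Major: h_f = f(L/D)·V²/2g = 0.01039·6569·0.5985 = 40.84 m
Minor: ΣK = 5.20; h_m = ΣK·V²/2g = 3.112 m
Total H_L = 40.84 + 3.112 = 43.95 m

H_L ≈ 43.9 m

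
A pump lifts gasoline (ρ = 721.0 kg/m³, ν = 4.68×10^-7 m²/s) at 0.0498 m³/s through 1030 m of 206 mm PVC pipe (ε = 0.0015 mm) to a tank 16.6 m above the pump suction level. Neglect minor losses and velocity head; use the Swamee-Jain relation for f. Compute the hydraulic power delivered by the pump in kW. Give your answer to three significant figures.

P_hyd ≈ 8.37 kW

V = 4Q/(πD²) = 1.494 m/s; Re = 6.58×10^5; ε/D = 7.28×10^-6; f = 0.01261
h_f = f(L/D)V²/2g = 7.175 m
Total head H = z + h_f = 16.6 + 7.175 = 23.78 m
P_hyd = ρgQH = 721.0·9.81·0.0498·23.78 = 8.374 kW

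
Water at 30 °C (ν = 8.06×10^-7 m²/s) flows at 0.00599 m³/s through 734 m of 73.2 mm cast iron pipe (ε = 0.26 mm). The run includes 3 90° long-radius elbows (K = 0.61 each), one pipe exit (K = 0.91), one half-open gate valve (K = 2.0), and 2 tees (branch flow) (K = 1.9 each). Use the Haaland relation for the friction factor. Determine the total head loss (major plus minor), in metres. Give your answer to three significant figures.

H_L ≈ 30.2 m

V = 4Q/(πD²) = 1.423 m/s; V²/2g = 0.1033 m
Re = 1.29×10^5, ε/D = 0.00355 → f = 0.02833 (Haaland)
Major: h_f = f(L/D)·V²/2g = 0.02833·10027·0.1033 = 29.33 m
Minor: ΣK = 8.54; h_m = ΣK·V²/2g = 0.8818 m
Total H_L = 29.33 + 0.8818 = 30.21 m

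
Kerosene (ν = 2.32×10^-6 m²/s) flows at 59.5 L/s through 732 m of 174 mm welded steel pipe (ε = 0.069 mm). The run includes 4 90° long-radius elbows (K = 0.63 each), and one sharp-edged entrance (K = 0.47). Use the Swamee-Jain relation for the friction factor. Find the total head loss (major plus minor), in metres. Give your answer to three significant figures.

V = 4Q/(πD²) = 2.502 m/s; V²/2g = 0.3191 m
Re = 1.88×10^5, ε/D = 3.97×10^-4 → f = 0.01849 (Swamee-Jain)
Major: h_f = f(L/D)·V²/2g = 0.01849·4207·0.3191 = 24.82 m
Minor: ΣK = 2.99; h_m = ΣK·V²/2g = 0.9542 m
Total H_L = 24.82 + 0.9542 = 25.77 m

H_L ≈ 25.8 m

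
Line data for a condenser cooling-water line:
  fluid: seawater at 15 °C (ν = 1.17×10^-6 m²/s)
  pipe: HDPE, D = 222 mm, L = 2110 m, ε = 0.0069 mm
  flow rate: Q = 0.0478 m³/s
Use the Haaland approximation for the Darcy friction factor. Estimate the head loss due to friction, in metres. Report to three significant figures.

V = 4Q/(πD²) = 4·0.0478/(π·0.222²) = 1.235 m/s
Re = VD/ν = 1.235·0.222/1.17×10^-6 = 2.34×10^5 → turbulent
ε/D = 0.0069/222 = 3.11×10^-5
Haaland: f = 0.01526
h_f = f(L/D)V²/(2g) = 0.01526·(2110/0.222)·1.235²/(2·9.81) = 11.27 m

h_f ≈ 11.3 m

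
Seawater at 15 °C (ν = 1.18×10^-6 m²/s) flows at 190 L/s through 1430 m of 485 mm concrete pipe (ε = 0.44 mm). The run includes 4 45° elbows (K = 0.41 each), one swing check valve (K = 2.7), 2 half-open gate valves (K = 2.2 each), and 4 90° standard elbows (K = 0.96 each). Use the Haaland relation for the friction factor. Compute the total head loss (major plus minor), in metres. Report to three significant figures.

H_L ≈ 3.84 m

V = 4Q/(πD²) = 1.028 m/s; V²/2g = 0.05391 m
Re = 4.23×10^5, ε/D = 9.07×10^-4 → f = 0.01987 (Haaland)
Major: h_f = f(L/D)·V²/2g = 0.01987·2948·0.05391 = 3.159 m
Minor: ΣK = 12.6; h_m = ΣK·V²/2g = 0.6782 m
Total H_L = 3.159 + 0.6782 = 3.837 m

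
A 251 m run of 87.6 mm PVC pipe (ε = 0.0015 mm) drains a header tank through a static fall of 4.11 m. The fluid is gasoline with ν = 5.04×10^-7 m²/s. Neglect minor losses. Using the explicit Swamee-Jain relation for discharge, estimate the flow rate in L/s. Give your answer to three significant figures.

Q ≈ 8.17 L/s

Swamee-Jain (Type II): Q = -0.965·√(gD⁵h_f/L)·ln[ε/(3.7D) + √(3.17ν²L/(gD³h_f))]
√(gD⁵h_f/L) = √(9.81·0.0876⁵·4.11/251) = 9.103×10^-4
ε/(3.7D) = 4.63×10^-6; √(3.17ν²L/(gD³h_f)) = 8.64×10^-5
Q = -0.965·9.103×10^-4·ln(9.098×10^-5) = 0.008174 m³/s
Check: V = 1.36 m/s, Re = 2.36×10^5, f = 0.01522, h_f = 4.09 m ≈ 4.11 m ✓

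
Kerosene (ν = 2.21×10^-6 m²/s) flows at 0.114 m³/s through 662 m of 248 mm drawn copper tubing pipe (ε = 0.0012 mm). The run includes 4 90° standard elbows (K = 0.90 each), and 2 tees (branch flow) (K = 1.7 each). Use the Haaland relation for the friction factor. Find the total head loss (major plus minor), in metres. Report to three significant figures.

V = 4Q/(πD²) = 2.360 m/s; V²/2g = 0.2839 m
Re = 2.65×10^5, ε/D = 4.84×10^-6 → f = 0.01472 (Haaland)
Major: h_f = f(L/D)·V²/2g = 0.01472·2669·0.2839 = 11.15 m
Minor: ΣK = 7.00; h_m = ΣK·V²/2g = 1.987 m
Total H_L = 11.15 + 1.987 = 13.14 m

H_L ≈ 13.1 m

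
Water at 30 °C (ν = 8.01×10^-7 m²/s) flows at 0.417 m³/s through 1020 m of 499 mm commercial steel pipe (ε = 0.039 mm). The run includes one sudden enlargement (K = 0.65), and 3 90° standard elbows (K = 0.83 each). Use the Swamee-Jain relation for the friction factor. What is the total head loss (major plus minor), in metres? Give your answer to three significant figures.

H_L ≈ 6.81 m

V = 4Q/(πD²) = 2.132 m/s; V²/2g = 0.2317 m
Re = 1.33×10^6, ε/D = 7.82×10^-5 → f = 0.01285 (Swamee-Jain)
Major: h_f = f(L/D)·V²/2g = 0.01285·2044·0.2317 = 6.087 m
Minor: ΣK = 3.14; h_m = ΣK·V²/2g = 0.7276 m
Total H_L = 6.087 + 0.7276 = 6.814 m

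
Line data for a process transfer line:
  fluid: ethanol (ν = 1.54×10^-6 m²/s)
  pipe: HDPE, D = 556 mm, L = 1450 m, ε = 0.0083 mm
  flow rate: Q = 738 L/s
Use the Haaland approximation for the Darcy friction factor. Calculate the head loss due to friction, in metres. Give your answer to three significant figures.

V = 4Q/(πD²) = 4·0.738/(π·0.556²) = 3.040 m/s
Re = VD/ν = 3.040·0.556/1.54×10^-6 = 1.10×10^6 → turbulent
ε/D = 0.0083/556 = 1.49×10^-5
Haaland: f = 0.01170
h_f = f(L/D)V²/(2g) = 0.01170·(1450/0.556)·3.040²/(2·9.81) = 14.37 m

h_f ≈ 14.4 m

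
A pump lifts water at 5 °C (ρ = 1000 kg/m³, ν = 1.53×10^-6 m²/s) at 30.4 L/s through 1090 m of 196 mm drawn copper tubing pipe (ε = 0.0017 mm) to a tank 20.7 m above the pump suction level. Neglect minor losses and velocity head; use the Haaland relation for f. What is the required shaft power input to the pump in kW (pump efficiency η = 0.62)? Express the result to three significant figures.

V = 4Q/(πD²) = 1.008 m/s; Re = 1.29×10^5; ε/D = 8.67×10^-6; f = 0.01695
h_f = f(L/D)V²/2g = 4.877 m
Total head H = z + h_f = 20.7 + 4.877 = 25.58 m
P_hyd = ρgQH = 1000·9.81·0.0304·25.58 = 7.628 kW
P_shaft = P_hyd/η = 7.628/0.62 = 12.30 kW

P_shaft ≈ 12.3 kW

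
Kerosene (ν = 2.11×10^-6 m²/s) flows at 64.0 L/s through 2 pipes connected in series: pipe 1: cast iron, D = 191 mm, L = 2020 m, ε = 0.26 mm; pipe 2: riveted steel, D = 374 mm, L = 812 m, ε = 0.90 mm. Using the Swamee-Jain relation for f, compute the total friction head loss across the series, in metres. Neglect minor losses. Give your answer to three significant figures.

H ≈ 61.5 m

Pipe 1: V = 2.234 m/s, Re = 2.02×10^5, ε/D = 0.00136, f = 0.02250, h_1 = f(L/D)V²/2g = 60.52 m
Pipe 2: V = 0.5826 m/s, Re = 1.03×10^5, ε/D = 0.00241, f = 0.02631, h_2 = f(L/D)V²/2g = 0.9880 m
Series → Q common, losses add: H = Σh = 61.50 m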